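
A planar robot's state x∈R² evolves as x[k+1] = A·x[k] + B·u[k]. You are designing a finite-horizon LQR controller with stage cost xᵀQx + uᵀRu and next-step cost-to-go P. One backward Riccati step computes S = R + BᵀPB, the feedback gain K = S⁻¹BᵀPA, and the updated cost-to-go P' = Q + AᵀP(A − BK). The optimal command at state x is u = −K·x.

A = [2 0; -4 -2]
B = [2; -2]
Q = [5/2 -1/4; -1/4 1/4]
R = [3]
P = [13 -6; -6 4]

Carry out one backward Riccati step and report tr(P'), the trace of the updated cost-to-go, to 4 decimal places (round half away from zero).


BᵀP = [38.0000 -20.0000]
S = R + BᵀPB = [3] + [116.0000] = [119.0000]
BᵀPA = [156.0000 40.0000]
K = S⁻¹·BᵀPA = [1.3109 0.3361]
A−BK = [-0.6218 -0.6723; -1.3782 -1.3277]
AᵀP(A−BK) = [7.4958 3.5630; 3.5630 2.5546]
P' = Q + AᵀP(A−BK) = [9.9958 3.3130; 3.3130 2.8046]
tr(P') = 12.8004

12.8004


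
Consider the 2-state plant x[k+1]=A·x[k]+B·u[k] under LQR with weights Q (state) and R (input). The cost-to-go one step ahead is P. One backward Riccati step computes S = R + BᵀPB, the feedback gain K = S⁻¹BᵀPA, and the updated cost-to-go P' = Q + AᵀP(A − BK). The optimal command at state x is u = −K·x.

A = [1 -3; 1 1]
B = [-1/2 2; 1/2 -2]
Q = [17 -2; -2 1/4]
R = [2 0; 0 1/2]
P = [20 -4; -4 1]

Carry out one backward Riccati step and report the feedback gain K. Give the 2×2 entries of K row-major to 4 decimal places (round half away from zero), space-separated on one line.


BᵀP = [-12.0000 2.5000; 48.0000 -10.0000]
S = R + BᵀPB = [2 0; 0 1/2] + [7.2500 -29.0000; -29.0000 116.0000] = [9.2500 -29.0000; -29.0000 116.5000]
BᵀPA = [-9.5000 38.5000; 38.0000 -154.0000]
K = S⁻¹·BᵀPA = [-0.0201 0.0814; 0.3212 -1.3016]
A−BK = [0.3476 -0.3560; 1.6524 -1.6440]
AᵀP(A−BK) = [0.6043 -0.7649; -0.7649 1.4157]
P' = Q + AᵀP(A−BK) = [17.6043 -2.7649; -2.7649 1.6657]
tr(P') = 19.2701

-0.0201 0.0814 0.3212 -1.3016


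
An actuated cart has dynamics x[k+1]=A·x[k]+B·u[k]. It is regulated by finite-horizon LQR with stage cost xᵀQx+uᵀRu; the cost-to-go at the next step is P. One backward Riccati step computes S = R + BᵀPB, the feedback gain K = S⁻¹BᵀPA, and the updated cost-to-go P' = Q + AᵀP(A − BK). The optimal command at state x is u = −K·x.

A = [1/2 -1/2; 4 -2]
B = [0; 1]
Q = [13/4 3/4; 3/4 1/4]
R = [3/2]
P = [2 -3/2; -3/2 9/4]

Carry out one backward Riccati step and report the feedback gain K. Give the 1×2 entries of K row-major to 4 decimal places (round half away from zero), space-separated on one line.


2.2000 -1.0000

BᵀP = [-1.5000 2.2500]
S = R + BᵀPB = [3/2] + [2.2500] = [3.7500]
BᵀPA = [8.2500 -3.7500]
K = S⁻¹·BᵀPA = [2.2000 -1.0000]
A−BK = [0.5000 -0.5000; 1.8000 -1.0000]
AᵀP(A−BK) = [12.3500 -5.7500; -5.7500 2.7500]
P' = Q + AᵀP(A−BK) = [15.6000 -5.0000; -5.0000 3.0000]
tr(P') = 18.6000


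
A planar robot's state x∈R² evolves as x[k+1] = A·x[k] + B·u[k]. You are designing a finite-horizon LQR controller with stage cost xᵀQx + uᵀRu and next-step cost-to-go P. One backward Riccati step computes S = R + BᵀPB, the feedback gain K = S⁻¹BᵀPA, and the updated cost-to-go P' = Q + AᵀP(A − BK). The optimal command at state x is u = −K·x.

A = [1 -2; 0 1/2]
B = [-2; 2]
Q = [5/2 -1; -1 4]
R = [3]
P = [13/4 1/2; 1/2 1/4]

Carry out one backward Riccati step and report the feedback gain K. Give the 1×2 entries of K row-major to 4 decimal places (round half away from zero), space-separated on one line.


BᵀP = [-5.5000 -0.5000]
S = R + BᵀPB = [3] + [10.0000] = [13.0000]
BᵀPA = [-5.5000 10.7500]
K = S⁻¹·BᵀPA = [-0.4231 0.8269]
A−BK = [0.1538 -0.3462; 0.8462 -1.1538]
AᵀP(A−BK) = [0.9231 -1.7019; -1.7019 3.1731]
P' = Q + AᵀP(A−BK) = [3.4231 -2.7019; -2.7019 7.1731]
tr(P') = 10.5962

-0.4231 0.8269


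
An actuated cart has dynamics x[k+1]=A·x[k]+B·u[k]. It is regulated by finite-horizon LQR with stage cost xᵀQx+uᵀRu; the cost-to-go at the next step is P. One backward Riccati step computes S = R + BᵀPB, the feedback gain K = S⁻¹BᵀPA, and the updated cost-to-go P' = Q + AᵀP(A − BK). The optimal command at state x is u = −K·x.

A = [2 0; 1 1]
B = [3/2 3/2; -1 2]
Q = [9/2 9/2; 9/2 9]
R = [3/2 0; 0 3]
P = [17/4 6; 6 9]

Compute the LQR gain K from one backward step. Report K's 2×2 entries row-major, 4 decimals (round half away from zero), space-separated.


0.1583 -0.0872 0.7528 0.3199

BᵀP = [0.3750 0.0000; 18.3750 27.0000]
S = R + BᵀPB = [3/2 0; 0 3] + [0.5625 0.5625; 0.5625 81.5625] = [2.0625 0.5625; 0.5625 84.5625]
BᵀPA = [0.7500 0.0000; 63.7500 27.0000]
K = S⁻¹·BᵀPA = [0.1583 -0.0872; 0.7528 0.3199]
A−BK = [0.6333 -0.3489; -0.3473 0.2730]
AᵀP(A−BK) = [1.8885 0.6737; 0.6737 0.3635]
P' = Q + AᵀP(A−BK) = [6.3885 5.1737; 5.1737 9.3635]
tr(P') = 15.7520


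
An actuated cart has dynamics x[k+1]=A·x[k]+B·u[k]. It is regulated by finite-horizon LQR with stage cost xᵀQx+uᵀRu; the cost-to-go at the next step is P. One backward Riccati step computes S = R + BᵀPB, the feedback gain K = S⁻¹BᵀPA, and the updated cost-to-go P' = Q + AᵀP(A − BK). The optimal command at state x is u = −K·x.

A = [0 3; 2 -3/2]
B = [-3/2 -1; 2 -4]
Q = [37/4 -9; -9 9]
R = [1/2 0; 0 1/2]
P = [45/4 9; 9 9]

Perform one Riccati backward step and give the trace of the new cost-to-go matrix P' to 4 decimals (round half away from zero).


BᵀP = [1.1250 4.5000; -47.2500 -45.0000]
S = R + BᵀPB = [1/2 0; 0 1/2] + [7.3125 -19.1250; -19.1250 227.2500] = [7.8125 -19.1250; -19.1250 227.7500]
BᵀPA = [9.0000 -3.3750; -90.0000 -74.2500]
K = S⁻¹·BᵀPA = [0.2324 -1.5484; -0.3757 -0.4560]
A−BK = [-0.0271 0.2214; 0.0326 -0.2274]
AᵀP(A−BK) = [0.0995 -0.1080; -0.1080 1.4133]
P' = Q + AᵀP(A−BK) = [9.3495 -9.1080; -9.1080 10.4133]
tr(P') = 19.7628

19.7628


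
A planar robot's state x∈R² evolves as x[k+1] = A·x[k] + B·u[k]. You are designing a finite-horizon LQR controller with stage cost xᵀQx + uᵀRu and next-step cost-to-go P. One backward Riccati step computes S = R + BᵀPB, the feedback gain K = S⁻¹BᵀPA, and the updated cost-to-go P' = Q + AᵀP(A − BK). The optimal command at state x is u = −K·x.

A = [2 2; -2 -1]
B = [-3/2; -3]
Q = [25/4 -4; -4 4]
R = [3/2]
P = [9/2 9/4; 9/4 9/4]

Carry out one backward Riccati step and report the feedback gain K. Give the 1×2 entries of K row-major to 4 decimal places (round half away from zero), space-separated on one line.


BᵀP = [-13.5000 -10.1250]
S = R + BᵀPB = [3/2] + [50.6250] = [52.1250]
BᵀPA = [-6.7500 -16.8750]
K = S⁻¹·BᵀPA = [-0.1295 -0.3237]
A−BK = [1.8058 1.5144; -2.3885 -1.9712]
AᵀP(A−BK) = [8.1259 6.8147; 6.8147 5.7869]
P' = Q + AᵀP(A−BK) = [14.3759 2.8147; 2.8147 9.7869]
tr(P') = 24.1628

-0.1295 -0.3237


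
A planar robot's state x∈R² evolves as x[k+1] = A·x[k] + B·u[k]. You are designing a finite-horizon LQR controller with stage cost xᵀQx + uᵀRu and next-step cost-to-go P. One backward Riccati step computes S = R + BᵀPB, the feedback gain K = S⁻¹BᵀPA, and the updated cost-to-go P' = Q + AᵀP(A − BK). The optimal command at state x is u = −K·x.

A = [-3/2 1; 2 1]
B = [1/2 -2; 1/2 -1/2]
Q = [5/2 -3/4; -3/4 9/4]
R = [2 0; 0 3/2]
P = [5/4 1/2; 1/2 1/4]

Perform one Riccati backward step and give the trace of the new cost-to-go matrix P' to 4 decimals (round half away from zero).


BᵀP = [0.8750 0.3750; -2.7500 -1.1250]
S = R + BᵀPB = [2 0; 0 3/2] + [0.6250 -1.9375; -1.9375 6.0625] = [2.6250 -1.9375; -1.9375 7.5625]
BᵀPA = [-0.5625 1.2500; 1.8750 -3.8750]
K = S⁻¹·BᵀPA = [-0.0386 0.1208; 0.2380 -0.4814]
A−BK = [-1.0046 -0.0233; 2.1383 0.6989]
AᵀP(A−BK) = [0.3445 -0.1543; -0.1543 0.4834]
P' = Q + AᵀP(A−BK) = [2.8445 -0.9043; -0.9043 2.7334]
tr(P') = 5.5778

5.5778


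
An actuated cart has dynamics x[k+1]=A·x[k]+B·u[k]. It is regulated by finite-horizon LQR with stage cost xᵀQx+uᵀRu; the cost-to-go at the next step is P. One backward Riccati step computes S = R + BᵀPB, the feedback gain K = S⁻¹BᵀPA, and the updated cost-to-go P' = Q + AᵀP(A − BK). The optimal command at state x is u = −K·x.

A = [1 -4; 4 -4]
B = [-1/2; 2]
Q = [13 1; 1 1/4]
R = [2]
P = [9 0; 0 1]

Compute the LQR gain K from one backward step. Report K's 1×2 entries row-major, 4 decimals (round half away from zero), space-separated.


BᵀP = [-4.5000 2.0000]
S = R + BᵀPB = [2] + [6.2500] = [8.2500]
BᵀPA = [3.5000 10.0000]
K = S⁻¹·BᵀPA = [0.4242 1.2121]
A−BK = [1.2121 -3.3939; 3.1515 -6.4242]
AᵀP(A−BK) = [23.5152 -56.2424; -56.2424 147.8788]
P' = Q + AᵀP(A−BK) = [36.5152 -55.2424; -55.2424 148.1288]
tr(P') = 184.6439

0.4242 1.2121


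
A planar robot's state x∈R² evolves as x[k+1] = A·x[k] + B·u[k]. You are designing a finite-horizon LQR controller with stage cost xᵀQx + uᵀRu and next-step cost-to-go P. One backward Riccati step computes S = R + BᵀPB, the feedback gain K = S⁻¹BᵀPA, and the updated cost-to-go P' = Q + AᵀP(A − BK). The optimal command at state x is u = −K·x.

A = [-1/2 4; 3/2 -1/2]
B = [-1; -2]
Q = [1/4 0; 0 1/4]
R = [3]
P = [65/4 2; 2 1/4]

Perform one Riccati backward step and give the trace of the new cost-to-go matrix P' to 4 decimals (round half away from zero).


27.6139

BᵀP = [-20.2500 -2.5000]
S = R + BᵀPB = [3] + [25.2500] = [28.2500]
BᵀPA = [6.3750 -79.7500]
K = S⁻¹·BᵀPA = [0.2257 -2.8230]
A−BK = [-0.2743 1.1770; 1.9513 -6.1460]
AᵀP(A−BK) = [0.1864 -2.1908; -2.1908 26.9275]
P' = Q + AᵀP(A−BK) = [0.4364 -2.1908; -2.1908 27.1775]
tr(P') = 27.6139


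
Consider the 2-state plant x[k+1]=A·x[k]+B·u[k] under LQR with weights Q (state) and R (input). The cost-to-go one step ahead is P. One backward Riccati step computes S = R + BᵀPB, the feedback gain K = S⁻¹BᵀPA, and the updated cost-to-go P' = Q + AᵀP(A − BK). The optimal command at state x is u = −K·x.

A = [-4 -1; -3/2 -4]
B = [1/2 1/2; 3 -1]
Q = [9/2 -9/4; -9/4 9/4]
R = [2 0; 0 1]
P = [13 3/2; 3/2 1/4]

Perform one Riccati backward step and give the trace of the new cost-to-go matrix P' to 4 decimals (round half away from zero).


BᵀP = [11.0000 1.5000; 5.0000 0.5000]
S = R + BᵀPB = [2 0; 0 1] + [10.0000 4.0000; 4.0000 2.0000] = [12.0000 4.0000; 4.0000 3.0000]
BᵀPA = [-46.2500 -17.0000; -20.7500 -7.0000]
K = S⁻¹·BᵀPA = [-2.7875 -1.1500; -3.2000 -0.8000]
A−BK = [-1.0063 -0.0250; 3.6625 -1.3500]
AᵀP(A−BK) = [31.2406 9.9625; 9.9625 3.8500]
P' = Q + AᵀP(A−BK) = [35.7406 7.7125; 7.7125 6.1000]
tr(P') = 41.8406

41.8406


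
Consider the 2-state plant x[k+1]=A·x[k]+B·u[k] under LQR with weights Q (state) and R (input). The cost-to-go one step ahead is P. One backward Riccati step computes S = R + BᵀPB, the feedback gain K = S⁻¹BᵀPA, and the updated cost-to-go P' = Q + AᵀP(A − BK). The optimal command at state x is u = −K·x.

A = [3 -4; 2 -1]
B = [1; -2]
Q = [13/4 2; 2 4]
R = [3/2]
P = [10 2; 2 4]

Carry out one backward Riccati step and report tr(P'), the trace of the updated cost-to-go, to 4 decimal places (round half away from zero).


BᵀP = [6.0000 -6.0000]
S = R + BᵀPB = [3/2] + [18.0000] = [19.5000]
BᵀPA = [6.0000 -18.0000]
K = S⁻¹·BᵀPA = [0.3077 -0.9231]
A−BK = [2.6923 -3.0769; 2.6154 -2.8462]
AᵀP(A−BK) = [128.1538 -144.4615; -144.4615 163.3846]
P' = Q + AᵀP(A−BK) = [131.4038 -142.4615; -142.4615 167.3846]
tr(P') = 298.7885

298.7885


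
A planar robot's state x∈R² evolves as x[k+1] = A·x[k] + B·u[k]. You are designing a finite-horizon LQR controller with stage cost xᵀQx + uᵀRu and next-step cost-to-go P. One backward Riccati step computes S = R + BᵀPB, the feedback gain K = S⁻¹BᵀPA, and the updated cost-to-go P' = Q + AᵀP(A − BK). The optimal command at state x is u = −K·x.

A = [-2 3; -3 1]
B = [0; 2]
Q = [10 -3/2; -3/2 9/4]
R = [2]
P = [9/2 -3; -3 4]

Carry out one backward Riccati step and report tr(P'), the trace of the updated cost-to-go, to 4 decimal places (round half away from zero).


BᵀP = [-6.0000 8.0000]
S = R + BᵀPB = [2] + [16.0000] = [18.0000]
BᵀPA = [-12.0000 -10.0000]
K = S⁻¹·BᵀPA = [-0.6667 -0.5556]
A−BK = [-2.0000 3.0000; -1.6667 2.1111]
AᵀP(A−BK) = [10.0000 -12.6667; -12.6667 20.9444]
P' = Q + AᵀP(A−BK) = [20.0000 -14.1667; -14.1667 23.1944]
tr(P') = 43.1944

43.1944


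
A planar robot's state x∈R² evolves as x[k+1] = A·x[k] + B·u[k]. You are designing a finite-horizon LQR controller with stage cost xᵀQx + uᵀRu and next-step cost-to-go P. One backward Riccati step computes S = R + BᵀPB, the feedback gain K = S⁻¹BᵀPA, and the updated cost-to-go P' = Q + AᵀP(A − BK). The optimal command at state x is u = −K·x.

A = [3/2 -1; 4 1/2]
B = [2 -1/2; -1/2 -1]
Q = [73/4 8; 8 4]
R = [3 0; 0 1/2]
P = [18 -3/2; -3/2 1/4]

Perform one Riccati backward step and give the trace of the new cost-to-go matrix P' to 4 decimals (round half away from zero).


25.0377

BᵀP = [36.7500 -3.1250; -7.5000 0.5000]
S = R + BᵀPB = [3 0; 0 1/2] + [75.0625 -15.2500; -15.2500 3.2500] = [78.0625 -15.2500; -15.2500 3.7500]
BᵀPA = [42.6250 -38.3125; -9.2500 7.7500]
K = S⁻¹·BᵀPA = [0.3121 -0.4235; -1.1974 0.3443]
A−BK = [0.2771 0.0192; 2.9587 0.6326]
AᵀP(A−BK) = [2.1201 -0.3872; -0.3872 0.6676]
P' = Q + AᵀP(A−BK) = [20.3701 7.6128; 7.6128 4.6676]
tr(P') = 25.0377


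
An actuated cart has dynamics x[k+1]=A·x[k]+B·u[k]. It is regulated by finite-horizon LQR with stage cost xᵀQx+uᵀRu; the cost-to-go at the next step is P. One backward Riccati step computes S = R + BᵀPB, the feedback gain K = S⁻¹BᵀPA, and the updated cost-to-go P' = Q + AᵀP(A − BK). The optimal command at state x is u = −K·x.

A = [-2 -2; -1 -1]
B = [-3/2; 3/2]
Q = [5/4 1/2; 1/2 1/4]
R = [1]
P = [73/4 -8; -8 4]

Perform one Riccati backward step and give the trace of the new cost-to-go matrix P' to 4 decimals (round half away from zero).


6.7204

BᵀP = [-39.3750 18.0000]
S = R + BᵀPB = [1] + [86.0625] = [87.0625]
BᵀPA = [60.7500 60.7500]
K = S⁻¹·BᵀPA = [0.6978 0.6978]
A−BK = [-0.9533 -0.9533; -2.0467 -2.0467]
AᵀP(A−BK) = [2.6102 2.6102; 2.6102 2.6102]
P' = Q + AᵀP(A−BK) = [3.8602 3.1102; 3.1102 2.8602]
tr(P') = 6.7204


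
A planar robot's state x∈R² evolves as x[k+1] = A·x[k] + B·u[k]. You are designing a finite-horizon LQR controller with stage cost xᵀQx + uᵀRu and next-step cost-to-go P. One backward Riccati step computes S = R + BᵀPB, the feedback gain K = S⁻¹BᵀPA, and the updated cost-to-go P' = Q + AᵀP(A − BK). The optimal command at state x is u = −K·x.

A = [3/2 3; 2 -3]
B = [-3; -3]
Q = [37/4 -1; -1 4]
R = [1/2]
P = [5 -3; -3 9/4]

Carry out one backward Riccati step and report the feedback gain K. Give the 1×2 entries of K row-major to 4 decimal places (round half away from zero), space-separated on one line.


-0.3830 -2.1064

BᵀP = [-6.0000 2.2500]
S = R + BᵀPB = [1/2] + [11.2500] = [11.7500]
BᵀPA = [-4.5000 -24.7500]
K = S⁻¹·BᵀPA = [-0.3830 -2.1064]
A−BK = [0.3511 -3.3191; 0.8511 -9.3191]
AᵀP(A−BK) = [0.5266 -4.9787; -4.9787 67.1170]
P' = Q + AᵀP(A−BK) = [9.7766 -5.9787; -5.9787 71.1170]
tr(P') = 80.8936


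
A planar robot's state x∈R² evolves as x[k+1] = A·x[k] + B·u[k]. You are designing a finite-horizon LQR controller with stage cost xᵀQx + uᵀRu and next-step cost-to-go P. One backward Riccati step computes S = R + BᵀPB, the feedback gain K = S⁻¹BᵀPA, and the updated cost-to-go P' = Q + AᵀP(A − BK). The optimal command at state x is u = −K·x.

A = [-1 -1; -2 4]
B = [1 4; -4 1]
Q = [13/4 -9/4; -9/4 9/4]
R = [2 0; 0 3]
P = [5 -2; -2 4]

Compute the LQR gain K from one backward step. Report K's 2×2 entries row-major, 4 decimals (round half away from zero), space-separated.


0.3929 -0.9717 -0.3290 -0.0135

BᵀP = [13.0000 -18.0000; 18.0000 -4.0000]
S = R + BᵀPB = [2 0; 0 3] + [85.0000 34.0000; 34.0000 68.0000] = [87.0000 34.0000; 34.0000 71.0000]
BᵀPA = [23.0000 -85.0000; -10.0000 -34.0000]
K = S⁻¹·BᵀPA = [0.3929 -0.9717; -0.3290 -0.0135]
A−BK = [-0.0769 0.0259; -0.0992 0.1267]
AᵀP(A−BK) = [0.6720 -0.7859; -0.7859 1.9434]
P' = Q + AᵀP(A−BK) = [3.9220 -3.0359; -3.0359 4.1934]
tr(P') = 8.1154


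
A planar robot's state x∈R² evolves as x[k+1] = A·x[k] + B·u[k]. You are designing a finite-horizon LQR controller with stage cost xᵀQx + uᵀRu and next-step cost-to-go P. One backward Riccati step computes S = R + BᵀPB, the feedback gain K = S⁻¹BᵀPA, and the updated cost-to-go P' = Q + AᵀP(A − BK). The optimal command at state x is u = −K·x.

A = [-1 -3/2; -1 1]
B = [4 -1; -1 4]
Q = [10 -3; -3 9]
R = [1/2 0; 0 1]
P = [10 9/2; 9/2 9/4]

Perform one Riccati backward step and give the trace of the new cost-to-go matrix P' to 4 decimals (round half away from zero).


19.2238

BᵀP = [35.5000 15.7500; 8.0000 4.5000]
S = R + BᵀPB = [1/2 0; 0 1] + [126.2500 27.5000; 27.5000 10.0000] = [126.7500 27.5000; 27.5000 11.0000]
BᵀPA = [-51.2500 -37.5000; -12.5000 -7.5000]
K = S⁻¹·BᵀPA = [-0.3448 -0.3233; -0.2743 0.1264]
A−BK = [0.1050 -0.0805; -0.2476 0.1712]
AᵀP(A−BK) = [0.1489 0.0118; 0.0118 0.0749]
P' = Q + AᵀP(A−BK) = [10.1489 -2.9882; -2.9882 9.0749]
tr(P') = 19.2238


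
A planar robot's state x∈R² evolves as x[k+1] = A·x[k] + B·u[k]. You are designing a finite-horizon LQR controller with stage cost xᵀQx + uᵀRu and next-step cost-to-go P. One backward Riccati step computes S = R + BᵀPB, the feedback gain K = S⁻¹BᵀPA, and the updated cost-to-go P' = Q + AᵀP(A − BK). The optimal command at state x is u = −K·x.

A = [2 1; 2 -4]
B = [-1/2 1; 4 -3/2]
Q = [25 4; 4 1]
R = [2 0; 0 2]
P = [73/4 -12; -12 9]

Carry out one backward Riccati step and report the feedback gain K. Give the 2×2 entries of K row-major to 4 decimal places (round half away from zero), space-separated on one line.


BᵀP = [-57.1250 42.0000; 36.2500 -25.5000]
S = R + BᵀPB = [2 0; 0 2] + [196.5625 -120.1250; -120.1250 74.5000] = [198.5625 -120.1250; -120.1250 76.5000]
BᵀPA = [-30.2500 -225.1250; 21.5000 138.2500]
K = S⁻¹·BᵀPA = [0.3534 -0.8089; 0.8359 0.5370]
A−BK = [1.3408 0.0586; 1.8404 0.0411]
AᵀP(A−BK) = [5.7170 0.4852; 0.4852 1.9054]
P' = Q + AᵀP(A−BK) = [30.7170 4.4852; 4.4852 2.9054]
tr(P') = 33.6224

0.3534 -0.8089 0.8359 0.5370


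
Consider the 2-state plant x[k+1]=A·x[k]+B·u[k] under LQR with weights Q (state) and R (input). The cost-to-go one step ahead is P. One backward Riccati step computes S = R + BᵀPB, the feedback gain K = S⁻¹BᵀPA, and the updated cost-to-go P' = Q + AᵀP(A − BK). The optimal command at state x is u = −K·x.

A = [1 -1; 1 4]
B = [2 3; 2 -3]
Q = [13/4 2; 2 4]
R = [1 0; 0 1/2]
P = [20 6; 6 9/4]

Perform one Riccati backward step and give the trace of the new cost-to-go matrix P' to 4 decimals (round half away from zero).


BᵀP = [52.0000 16.5000; 42.0000 11.2500]
S = R + BᵀPB = [1 0; 0 1/2] + [137.0000 106.5000; 106.5000 92.2500] = [138.0000 106.5000; 106.5000 92.7500]
BᵀPA = [68.5000 14.0000; 53.2500 3.0000]
K = S⁻¹·BᵀPA = [0.4682 0.6718; 0.0365 -0.7391]
A−BK = [-0.0460 -0.1264; 0.1733 0.4392]
AᵀP(A−BK) = [0.2341 0.3359; 0.3359 0.8118]
P' = Q + AᵀP(A−BK) = [3.4841 2.3359; 2.3359 4.8118]
tr(P') = 8.2959

8.2959


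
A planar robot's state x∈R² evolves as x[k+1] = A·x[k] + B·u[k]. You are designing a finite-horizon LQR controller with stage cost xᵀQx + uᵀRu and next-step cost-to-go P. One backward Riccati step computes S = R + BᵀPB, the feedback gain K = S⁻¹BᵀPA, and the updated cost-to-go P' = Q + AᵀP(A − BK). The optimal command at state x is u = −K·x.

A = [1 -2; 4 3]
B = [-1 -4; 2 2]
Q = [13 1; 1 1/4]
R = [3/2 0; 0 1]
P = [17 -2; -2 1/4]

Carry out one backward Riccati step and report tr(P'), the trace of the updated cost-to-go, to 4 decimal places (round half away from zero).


BᵀP = [-21.0000 2.5000; -72.0000 8.5000]
S = R + BᵀPB = [3/2 0; 0 1] + [26.0000 89.0000; 89.0000 305.0000] = [27.5000 89.0000; 89.0000 306.0000]
BᵀPA = [-11.0000 49.5000; -38.0000 169.5000]
K = S⁻¹·BᵀPA = [0.0324 0.1245; -0.1336 0.5177]
A−BK = [0.4980 0.1953; 4.2024 1.7156]
AᵀP(A−BK) = [0.2794 0.0425; 0.0425 0.3353]
P' = Q + AᵀP(A−BK) = [13.2794 1.0425; 1.0425 0.5853]
tr(P') = 13.8646

13.8646


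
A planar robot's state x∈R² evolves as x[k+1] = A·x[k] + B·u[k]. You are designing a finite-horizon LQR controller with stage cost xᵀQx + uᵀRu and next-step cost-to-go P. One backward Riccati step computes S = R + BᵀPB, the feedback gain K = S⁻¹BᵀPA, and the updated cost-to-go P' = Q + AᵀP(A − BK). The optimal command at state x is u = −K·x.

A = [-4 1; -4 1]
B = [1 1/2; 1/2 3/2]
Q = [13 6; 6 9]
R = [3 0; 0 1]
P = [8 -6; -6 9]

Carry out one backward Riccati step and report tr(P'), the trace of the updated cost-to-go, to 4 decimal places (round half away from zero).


BᵀP = [5.0000 -1.5000; -5.0000 10.5000]
S = R + BᵀPB = [3 0; 0 1] + [4.2500 0.2500; 0.2500 13.2500] = [7.2500 0.2500; 0.2500 14.2500]
BᵀPA = [-14.0000 3.5000; -22.0000 5.5000]
K = S⁻¹·BᵀPA = [-1.8789 0.4697; -1.5109 0.3777]
A−BK = [-1.3656 0.3414; -0.7942 0.1985]
AᵀP(A−BK) = [20.4552 -5.1138; -5.1138 1.2785]
P' = Q + AᵀP(A−BK) = [33.4552 0.8862; 0.8862 10.2785]
tr(P') = 43.7337

43.7337


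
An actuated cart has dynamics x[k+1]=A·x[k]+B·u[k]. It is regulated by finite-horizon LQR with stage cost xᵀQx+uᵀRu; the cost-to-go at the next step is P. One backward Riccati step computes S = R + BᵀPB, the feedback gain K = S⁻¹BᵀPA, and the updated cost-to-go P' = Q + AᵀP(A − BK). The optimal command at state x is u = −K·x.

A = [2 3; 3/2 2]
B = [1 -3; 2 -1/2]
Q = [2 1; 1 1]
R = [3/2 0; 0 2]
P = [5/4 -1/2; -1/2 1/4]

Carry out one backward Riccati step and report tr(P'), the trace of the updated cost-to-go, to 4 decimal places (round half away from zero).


BᵀP = [0.2500 0.0000; -3.5000 1.3750]
S = R + BᵀPB = [3/2 0; 0 2] + [0.2500 -0.7500; -0.7500 9.8125] = [1.7500 -0.7500; -0.7500 11.8125]
BᵀPA = [0.5000 0.7500; -4.9375 -7.7500]
K = S⁻¹·BᵀPA = [0.1096 0.1515; -0.4110 -0.6465]
A−BK = [0.6573 0.9091; 1.0754 1.3737]
AᵀP(A−BK) = [0.4782 0.7323; 0.7323 1.1263]
P' = Q + AᵀP(A−BK) = [2.4782 1.7323; 1.7323 2.1263]
tr(P') = 4.6045

4.6045


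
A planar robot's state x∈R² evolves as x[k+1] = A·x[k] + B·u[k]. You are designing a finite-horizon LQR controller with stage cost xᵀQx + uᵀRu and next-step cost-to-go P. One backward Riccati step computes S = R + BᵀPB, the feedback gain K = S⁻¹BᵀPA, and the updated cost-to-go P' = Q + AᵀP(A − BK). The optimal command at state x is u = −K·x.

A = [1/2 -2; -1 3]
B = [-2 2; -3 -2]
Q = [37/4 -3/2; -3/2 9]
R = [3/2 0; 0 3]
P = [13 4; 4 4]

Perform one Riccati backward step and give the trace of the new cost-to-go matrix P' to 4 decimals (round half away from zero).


22.5140

BᵀP = [-38.0000 -20.0000; 18.0000 0.0000]
S = R + BᵀPB = [3/2 0; 0 3] + [136.0000 -36.0000; -36.0000 36.0000] = [137.5000 -36.0000; -36.0000 39.0000]
BᵀPA = [1.0000 16.0000; 9.0000 -36.0000]
K = S⁻¹·BᵀPA = [0.0893 -0.1653; 0.3132 -1.0756]
A−BK = [0.0522 -0.1793; -0.1059 0.3530]
AᵀP(A−BK) = [0.3422 -1.1542; -1.1542 3.9218]
P' = Q + AᵀP(A−BK) = [9.5922 -2.6542; -2.6542 12.9218]
tr(P') = 22.5140


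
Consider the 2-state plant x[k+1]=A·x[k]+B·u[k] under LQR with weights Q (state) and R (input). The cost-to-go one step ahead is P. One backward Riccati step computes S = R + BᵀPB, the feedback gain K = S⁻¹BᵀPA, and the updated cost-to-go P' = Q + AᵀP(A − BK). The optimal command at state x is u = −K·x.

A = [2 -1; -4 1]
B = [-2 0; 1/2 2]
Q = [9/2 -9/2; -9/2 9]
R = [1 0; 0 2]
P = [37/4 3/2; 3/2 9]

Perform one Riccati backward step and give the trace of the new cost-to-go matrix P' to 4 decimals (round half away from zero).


BᵀP = [-17.7500 1.5000; 3.0000 18.0000]
S = R + BᵀPB = [1 0; 0 2] + [36.2500 3.0000; 3.0000 36.0000] = [37.2500 3.0000; 3.0000 38.0000]
BᵀPA = [-41.5000 19.2500; -66.0000 15.0000]
K = S⁻¹·BᵀPA = [-0.9804 0.4881; -1.6594 0.3562]
A−BK = [0.0391 -0.0238; -0.1909 0.0435]
AᵀP(A−BK) = [6.7885 -1.7348; -1.7348 0.5112]
P' = Q + AᵀP(A−BK) = [11.2885 -6.2348; -6.2348 9.5112]
tr(P') = 20.7997

20.7997


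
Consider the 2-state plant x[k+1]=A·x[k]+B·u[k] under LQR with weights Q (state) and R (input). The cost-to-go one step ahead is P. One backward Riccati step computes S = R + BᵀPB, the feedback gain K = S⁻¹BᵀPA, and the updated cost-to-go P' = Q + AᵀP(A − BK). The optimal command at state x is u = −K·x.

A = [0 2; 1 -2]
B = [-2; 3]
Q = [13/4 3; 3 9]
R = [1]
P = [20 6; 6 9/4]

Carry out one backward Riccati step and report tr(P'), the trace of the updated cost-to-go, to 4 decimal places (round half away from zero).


16.1902

BᵀP = [-22.0000 -5.2500]
S = R + BᵀPB = [1] + [28.2500] = [29.2500]
BᵀPA = [-5.2500 -33.5000]
K = S⁻¹·BᵀPA = [-0.1795 -1.1453]
A−BK = [-0.3590 -0.2906; 1.5385 1.4359]
AᵀP(A−BK) = [1.3077 1.4872; 1.4872 2.6325]
P' = Q + AᵀP(A−BK) = [4.5577 4.4872; 4.4872 11.6325]
tr(P') = 16.1902


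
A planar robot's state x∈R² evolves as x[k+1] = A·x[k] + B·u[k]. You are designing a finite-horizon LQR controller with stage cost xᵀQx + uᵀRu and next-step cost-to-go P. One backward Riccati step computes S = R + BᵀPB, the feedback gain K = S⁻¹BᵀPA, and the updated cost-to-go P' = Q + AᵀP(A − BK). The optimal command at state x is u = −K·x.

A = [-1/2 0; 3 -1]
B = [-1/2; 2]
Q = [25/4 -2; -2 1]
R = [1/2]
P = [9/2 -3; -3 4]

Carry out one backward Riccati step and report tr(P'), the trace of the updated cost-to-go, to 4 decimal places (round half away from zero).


BᵀP = [-8.2500 9.5000]
S = R + BᵀPB = [1/2] + [23.1250] = [23.6250]
BᵀPA = [32.6250 -9.5000]
K = S⁻¹·BᵀPA = [1.3810 -0.4021]
A−BK = [0.1905 -0.2011; 0.2381 -0.1958]
AᵀP(A−BK) = [1.0714 -0.3810; -0.3810 0.1799]
P' = Q + AᵀP(A−BK) = [7.3214 -2.3810; -2.3810 1.1799]
tr(P') = 8.5013

8.5013


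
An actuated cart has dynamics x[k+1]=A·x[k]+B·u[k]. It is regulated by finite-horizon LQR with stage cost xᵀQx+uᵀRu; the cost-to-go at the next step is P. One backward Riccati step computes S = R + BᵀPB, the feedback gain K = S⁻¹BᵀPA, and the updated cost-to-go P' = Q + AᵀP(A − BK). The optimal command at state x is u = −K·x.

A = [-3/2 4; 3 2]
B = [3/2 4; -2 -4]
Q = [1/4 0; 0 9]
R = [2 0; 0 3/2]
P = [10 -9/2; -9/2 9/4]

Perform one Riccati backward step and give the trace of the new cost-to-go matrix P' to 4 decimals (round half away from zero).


BᵀP = [24.0000 -11.2500; 58.0000 -27.0000]
S = R + BᵀPB = [2 0; 0 3/2] + [58.5000 141.0000; 141.0000 340.0000] = [60.5000 141.0000; 141.0000 341.5000]
BᵀPA = [-69.7500 73.5000; -168.0000 178.0000]
K = S⁻¹·BᵀPA = [-0.1688 0.0029; -0.4223 0.5200]
A−BK = [0.4422 1.9155; 0.9734 4.0859]
AᵀP(A−BK) = [0.5378 0.5677; 0.5677 4.2211]
P' = Q + AᵀP(A−BK) = [0.7878 0.5677; 0.5677 13.2211]
tr(P') = 14.0089

14.0089


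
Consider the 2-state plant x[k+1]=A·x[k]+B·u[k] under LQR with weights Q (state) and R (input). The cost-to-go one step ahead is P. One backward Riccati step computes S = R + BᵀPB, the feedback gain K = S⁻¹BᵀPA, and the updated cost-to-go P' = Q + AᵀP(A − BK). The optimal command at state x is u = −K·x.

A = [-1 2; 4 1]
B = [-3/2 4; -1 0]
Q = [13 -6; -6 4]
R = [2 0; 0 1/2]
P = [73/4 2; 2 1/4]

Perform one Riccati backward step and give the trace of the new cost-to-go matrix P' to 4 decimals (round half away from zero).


BᵀP = [-29.3750 -3.2500; 73.0000 8.0000]
S = R + BᵀPB = [2 0; 0 1/2] + [47.3125 -117.5000; -117.5000 292.0000] = [49.3125 -117.5000; -117.5000 292.5000]
BᵀPA = [16.3750 -62.0000; -41.0000 154.0000]
K = S⁻¹·BᵀPA = [-0.0450 -0.0648; -0.1583 0.5005]
A−BK = [-0.4345 -0.0991; 3.9550 0.9352]
AᵀP(A−BK) = [0.4987 0.0802; 0.0802 0.1608]
P' = Q + AᵀP(A−BK) = [13.4987 -5.9198; -5.9198 4.1608]
tr(P') = 17.6595

17.6595


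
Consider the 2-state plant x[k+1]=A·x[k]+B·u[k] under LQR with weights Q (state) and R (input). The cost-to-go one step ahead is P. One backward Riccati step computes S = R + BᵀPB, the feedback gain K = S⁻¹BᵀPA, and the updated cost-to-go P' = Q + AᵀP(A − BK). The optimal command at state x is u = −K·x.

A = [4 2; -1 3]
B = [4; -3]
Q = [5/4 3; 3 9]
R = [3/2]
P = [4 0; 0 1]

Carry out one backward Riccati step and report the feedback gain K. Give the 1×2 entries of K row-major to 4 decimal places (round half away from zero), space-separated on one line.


BᵀP = [16.0000 -3.0000]
S = R + BᵀPB = [3/2] + [73.0000] = [74.5000]
BᵀPA = [67.0000 23.0000]
K = S⁻¹·BᵀPA = [0.8993 0.3087]
A−BK = [0.4027 0.7651; 1.6980 3.9262]
AᵀP(A−BK) = [4.7450 8.3154; 8.3154 17.8993]
P' = Q + AᵀP(A−BK) = [5.9950 11.3154; 11.3154 26.8993]
tr(P') = 32.8943

0.8993 0.3087


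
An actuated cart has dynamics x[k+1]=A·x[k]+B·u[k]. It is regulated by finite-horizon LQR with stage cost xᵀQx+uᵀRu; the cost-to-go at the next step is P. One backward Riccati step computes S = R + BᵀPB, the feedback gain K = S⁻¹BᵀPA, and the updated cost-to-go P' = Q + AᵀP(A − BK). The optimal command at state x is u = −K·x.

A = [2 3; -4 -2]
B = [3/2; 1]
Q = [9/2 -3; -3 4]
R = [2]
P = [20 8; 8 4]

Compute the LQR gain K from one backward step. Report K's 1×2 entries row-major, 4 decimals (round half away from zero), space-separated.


0.1600 1.0933

BᵀP = [38.0000 16.0000]
S = R + BᵀPB = [2] + [73.0000] = [75.0000]
BᵀPA = [12.0000 82.0000]
K = S⁻¹·BᵀPA = [0.1600 1.0933]
A−BK = [1.7600 1.3600; -4.1600 -3.0933]
AᵀP(A−BK) = [14.0800 10.8800; 10.8800 10.3467]
P' = Q + AᵀP(A−BK) = [18.5800 7.8800; 7.8800 14.3467]
tr(P') = 32.9267


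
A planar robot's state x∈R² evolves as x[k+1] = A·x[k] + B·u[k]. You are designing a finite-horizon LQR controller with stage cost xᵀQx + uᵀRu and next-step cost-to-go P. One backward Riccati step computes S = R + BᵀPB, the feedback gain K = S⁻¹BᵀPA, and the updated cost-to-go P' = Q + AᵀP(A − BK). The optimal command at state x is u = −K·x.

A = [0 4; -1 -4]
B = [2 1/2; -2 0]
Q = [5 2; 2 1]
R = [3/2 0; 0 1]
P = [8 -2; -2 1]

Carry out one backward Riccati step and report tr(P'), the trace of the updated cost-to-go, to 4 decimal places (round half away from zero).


11.8678

BᵀP = [20.0000 -6.0000; 4.0000 -1.0000]
S = R + BᵀPB = [3/2 0; 0 1] + [52.0000 10.0000; 10.0000 2.0000] = [53.5000 10.0000; 10.0000 3.0000]
BᵀPA = [6.0000 104.0000; 1.0000 20.0000]
K = S⁻¹·BᵀPA = [0.1322 1.8512; -0.1074 0.4959]
A−BK = [-0.2107 0.0496; -0.7355 -0.2975]
AᵀP(A−BK) = [0.3140 0.3967; 0.3967 5.5537]
P' = Q + AᵀP(A−BK) = [5.3140 2.3967; 2.3967 6.5537]
tr(P') = 11.8678


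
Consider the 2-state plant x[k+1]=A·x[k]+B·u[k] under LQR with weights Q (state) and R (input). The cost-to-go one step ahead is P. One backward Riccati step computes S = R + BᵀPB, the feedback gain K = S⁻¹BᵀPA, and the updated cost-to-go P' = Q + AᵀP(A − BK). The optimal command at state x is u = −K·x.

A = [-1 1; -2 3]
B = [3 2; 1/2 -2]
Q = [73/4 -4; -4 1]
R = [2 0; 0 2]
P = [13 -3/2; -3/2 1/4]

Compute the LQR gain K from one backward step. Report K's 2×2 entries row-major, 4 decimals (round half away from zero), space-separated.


BᵀP = [38.2500 -4.3750; 29.0000 -3.5000]
S = R + BᵀPB = [2 0; 0 2] + [112.5625 85.2500; 85.2500 65.0000] = [114.5625 85.2500; 85.2500 67.0000]
BᵀPA = [-29.5000 25.1250; -22.0000 18.5000]
K = S⁻¹·BᵀPA = [-0.2475 0.2603; -0.0135 -0.0551]
A−BK = [-0.2306 0.3292; -1.9032 2.7596]
AᵀP(A−BK) = [0.4031 -0.5329; -0.5329 0.7289]
P' = Q + AᵀP(A−BK) = [18.6531 -4.5329; -4.5329 1.7289]
tr(P') = 20.3820

-0.2475 0.2603 -0.0135 -0.0551


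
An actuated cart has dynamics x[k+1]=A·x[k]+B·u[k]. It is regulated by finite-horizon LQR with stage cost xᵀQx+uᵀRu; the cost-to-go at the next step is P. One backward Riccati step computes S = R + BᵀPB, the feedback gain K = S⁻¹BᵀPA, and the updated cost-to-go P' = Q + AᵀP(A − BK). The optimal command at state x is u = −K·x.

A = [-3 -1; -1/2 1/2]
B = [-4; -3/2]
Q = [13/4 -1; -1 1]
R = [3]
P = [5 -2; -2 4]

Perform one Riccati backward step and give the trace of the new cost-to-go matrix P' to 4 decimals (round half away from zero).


BᵀP = [-17.0000 2.0000]
S = R + BᵀPB = [3] + [65.0000] = [68.0000]
BᵀPA = [50.0000 18.0000]
K = S⁻¹·BᵀPA = [0.7353 0.2647]
A−BK = [-0.0588 0.0588; 0.6029 0.8971]
AᵀP(A−BK) = [3.2353 2.7647; 2.7647 3.2353]
P' = Q + AᵀP(A−BK) = [6.4853 1.7647; 1.7647 4.2353]
tr(P') = 10.7206

10.7206


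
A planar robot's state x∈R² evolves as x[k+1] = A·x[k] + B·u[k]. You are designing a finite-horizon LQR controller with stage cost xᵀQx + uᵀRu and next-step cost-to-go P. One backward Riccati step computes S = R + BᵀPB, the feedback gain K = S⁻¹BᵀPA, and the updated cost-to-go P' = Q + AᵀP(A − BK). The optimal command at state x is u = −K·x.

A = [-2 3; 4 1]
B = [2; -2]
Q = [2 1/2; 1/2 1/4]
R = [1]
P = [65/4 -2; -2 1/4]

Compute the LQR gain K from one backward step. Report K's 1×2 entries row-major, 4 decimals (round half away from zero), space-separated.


BᵀP = [36.5000 -4.5000]
S = R + BᵀPB = [1] + [82.0000] = [83.0000]
BᵀPA = [-91.0000 105.0000]
K = S⁻¹·BᵀPA = [-1.0964 1.2651]
A−BK = [0.1928 0.4699; 1.8072 3.5301]
AᵀP(A−BK) = [1.2289 -1.3795; -1.3795 1.6687]
P' = Q + AᵀP(A−BK) = [3.2289 -0.8795; -0.8795 1.9187]
tr(P') = 5.1476

-1.0964 1.2651


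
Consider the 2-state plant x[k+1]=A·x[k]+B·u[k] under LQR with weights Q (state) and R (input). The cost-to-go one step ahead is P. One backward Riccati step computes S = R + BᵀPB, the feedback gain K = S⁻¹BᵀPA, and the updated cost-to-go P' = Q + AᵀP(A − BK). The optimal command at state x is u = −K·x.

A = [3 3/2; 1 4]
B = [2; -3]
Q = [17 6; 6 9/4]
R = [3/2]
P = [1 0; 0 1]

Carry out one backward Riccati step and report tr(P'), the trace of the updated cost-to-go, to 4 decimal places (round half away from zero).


41.2931

BᵀP = [2.0000 -3.0000]
S = R + BᵀPB = [3/2] + [13.0000] = [14.5000]
BᵀPA = [3.0000 -9.0000]
K = S⁻¹·BᵀPA = [0.2069 -0.6207]
A−BK = [2.5862 2.7414; 1.6207 2.1379]
AᵀP(A−BK) = [9.3793 10.3621; 10.3621 12.6638]
P' = Q + AᵀP(A−BK) = [26.3793 16.3621; 16.3621 14.9138]
tr(P') = 41.2931


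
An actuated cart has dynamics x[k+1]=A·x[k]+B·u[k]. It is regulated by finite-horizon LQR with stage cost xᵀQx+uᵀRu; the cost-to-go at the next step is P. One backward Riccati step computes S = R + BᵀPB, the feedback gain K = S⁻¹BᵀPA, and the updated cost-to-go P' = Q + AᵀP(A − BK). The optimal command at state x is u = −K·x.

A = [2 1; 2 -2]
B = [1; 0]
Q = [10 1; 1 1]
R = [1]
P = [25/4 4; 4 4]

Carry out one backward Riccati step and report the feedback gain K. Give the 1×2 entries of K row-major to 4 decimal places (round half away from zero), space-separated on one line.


BᵀP = [6.2500 4.0000]
S = R + BᵀPB = [1] + [6.2500] = [7.2500]
BᵀPA = [20.5000 -1.7500]
K = S⁻¹·BᵀPA = [2.8276 -0.2414]
A−BK = [-0.8276 1.2414; 2.0000 -2.0000]
AᵀP(A−BK) = [15.0345 -6.5517; -6.5517 5.8276]
P' = Q + AᵀP(A−BK) = [25.0345 -5.5517; -5.5517 6.8276]
tr(P') = 31.8621

2.8276 -0.2414


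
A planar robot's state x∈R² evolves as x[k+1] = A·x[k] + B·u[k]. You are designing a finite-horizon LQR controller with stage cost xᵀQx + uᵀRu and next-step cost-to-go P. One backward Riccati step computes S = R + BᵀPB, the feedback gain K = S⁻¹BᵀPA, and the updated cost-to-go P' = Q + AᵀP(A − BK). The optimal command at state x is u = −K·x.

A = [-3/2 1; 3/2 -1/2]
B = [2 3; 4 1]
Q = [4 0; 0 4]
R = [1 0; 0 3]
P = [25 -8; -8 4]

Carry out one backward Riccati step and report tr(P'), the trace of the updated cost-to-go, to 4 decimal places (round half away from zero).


11.4365

BᵀP = [18.0000 0.0000; 67.0000 -20.0000]
S = R + BᵀPB = [1 0; 0 3] + [36.0000 54.0000; 54.0000 181.0000] = [37.0000 54.0000; 54.0000 184.0000]
BᵀPA = [-27.0000 18.0000; -130.5000 77.0000]
K = S⁻¹·BᵀPA = [0.5342 -0.2174; -0.8660 0.4823]
A−BK = [0.0297 -0.0121; 0.2293 -0.1128]
AᵀP(A−BK) = [2.6587 -1.4326; -1.4326 0.7777]
P' = Q + AᵀP(A−BK) = [6.6587 -1.4326; -1.4326 4.7777]
tr(P') = 11.4365


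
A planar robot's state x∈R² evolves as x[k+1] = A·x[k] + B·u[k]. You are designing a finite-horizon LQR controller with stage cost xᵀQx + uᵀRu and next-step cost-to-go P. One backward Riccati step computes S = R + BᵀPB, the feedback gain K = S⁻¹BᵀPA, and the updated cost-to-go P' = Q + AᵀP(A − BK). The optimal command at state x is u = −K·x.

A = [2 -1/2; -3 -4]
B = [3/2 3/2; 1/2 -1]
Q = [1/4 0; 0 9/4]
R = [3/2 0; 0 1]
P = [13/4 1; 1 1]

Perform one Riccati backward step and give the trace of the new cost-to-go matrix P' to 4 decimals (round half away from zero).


BᵀP = [5.3750 2.0000; 3.8750 0.5000]
S = R + BᵀPB = [3/2 0; 0 1] + [9.0625 6.0625; 6.0625 5.3125] = [10.5625 6.0625; 6.0625 6.3125]
BᵀPA = [4.7500 -10.6875; 6.2500 -3.9375]
K = S⁻¹·BᵀPA = [-0.2642 -1.4569; 1.2439 0.7755]
A−BK = [0.5305 0.5222; -1.6240 -2.4961]
AᵀP(A−BK) = [3.4809 4.3238; 4.3238 8.2950]
P' = Q + AᵀP(A−BK) = [3.7309 4.3238; 4.3238 10.5450]
tr(P') = 14.2760

14.2760


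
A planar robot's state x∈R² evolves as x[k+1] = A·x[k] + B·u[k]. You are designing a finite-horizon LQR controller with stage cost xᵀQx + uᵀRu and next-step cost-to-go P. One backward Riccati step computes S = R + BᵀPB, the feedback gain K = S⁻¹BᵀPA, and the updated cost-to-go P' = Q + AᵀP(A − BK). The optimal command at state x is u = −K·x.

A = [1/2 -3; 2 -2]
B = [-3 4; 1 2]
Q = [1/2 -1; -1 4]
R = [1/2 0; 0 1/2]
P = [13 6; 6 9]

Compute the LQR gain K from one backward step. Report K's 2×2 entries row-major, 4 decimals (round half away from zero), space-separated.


BᵀP = [-33.0000 -9.0000; 64.0000 42.0000]
S = R + BᵀPB = [1/2 0; 0 1/2] + [90.0000 -150.0000; -150.0000 340.0000] = [90.5000 -150.0000; -150.0000 340.5000]
BᵀPA = [-34.5000 117.0000; 116.0000 -276.0000]
K = S⁻¹·BᵀPA = [0.6798 -0.1878; 0.6401 -0.8933]
A−BK = [-0.0212 0.0098; 0.0399 -0.0256]
AᵀP(A−BK) = [0.4460 -0.3560; -0.3560 0.4208]
P' = Q + AᵀP(A−BK) = [0.9460 -1.3560; -1.3560 4.4208]
tr(P') = 5.3667

0.6798 -0.1878 0.6401 -0.8933


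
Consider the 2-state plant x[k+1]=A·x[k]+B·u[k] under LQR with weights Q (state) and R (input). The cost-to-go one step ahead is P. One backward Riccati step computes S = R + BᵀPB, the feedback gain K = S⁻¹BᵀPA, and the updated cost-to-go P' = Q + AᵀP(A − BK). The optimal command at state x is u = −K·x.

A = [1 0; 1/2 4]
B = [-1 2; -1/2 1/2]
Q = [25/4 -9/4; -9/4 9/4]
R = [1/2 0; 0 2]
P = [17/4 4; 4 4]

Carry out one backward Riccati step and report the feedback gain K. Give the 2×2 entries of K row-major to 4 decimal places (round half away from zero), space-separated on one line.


-0.5725 -1.5878 0.2366 0.5496

BᵀP = [-6.2500 -6.0000; 10.5000 10.0000]
S = R + BᵀPB = [1/2 0; 0 2] + [9.2500 -15.5000; -15.5000 26.0000] = [9.7500 -15.5000; -15.5000 28.0000]
BᵀPA = [-9.2500 -24.0000; 15.5000 40.0000]
K = S⁻¹·BᵀPA = [-0.5725 -1.5878; 0.2366 0.5496]
A−BK = [-0.0458 -2.6870; 0.0954 2.9313]
AᵀP(A−BK) = [0.2863 0.7939; 0.7939 3.9084]
P' = Q + AᵀP(A−BK) = [6.5363 -1.4561; -1.4561 6.1584]
tr(P') = 12.6947


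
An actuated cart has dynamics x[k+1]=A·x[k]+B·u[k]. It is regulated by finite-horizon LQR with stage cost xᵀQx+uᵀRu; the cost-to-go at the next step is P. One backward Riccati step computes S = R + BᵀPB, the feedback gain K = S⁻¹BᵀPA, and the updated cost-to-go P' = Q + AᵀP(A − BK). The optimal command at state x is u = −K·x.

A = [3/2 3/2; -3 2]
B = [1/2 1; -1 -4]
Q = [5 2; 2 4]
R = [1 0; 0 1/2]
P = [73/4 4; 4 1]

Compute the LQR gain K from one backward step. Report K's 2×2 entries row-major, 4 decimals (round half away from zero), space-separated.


1.5730 3.9514 0.5838 -0.3892

BᵀP = [5.1250 1.0000; 2.2500 0.0000]
S = R + BᵀPB = [1 0; 0 1/2] + [1.5625 1.1250; 1.1250 2.2500] = [2.5625 1.1250; 1.1250 2.7500]
BᵀPA = [4.6875 9.6875; 3.3750 3.3750]
K = S⁻¹·BᵀPA = [1.5730 3.9514; 0.5838 -0.3892]
A−BK = [0.1297 -0.0865; 0.9081 4.3946]
AᵀP(A−BK) = [4.7189 11.8541; 11.8541 32.0973]
P' = Q + AᵀP(A−BK) = [9.7189 13.8541; 13.8541 36.0973]
tr(P') = 45.8162
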